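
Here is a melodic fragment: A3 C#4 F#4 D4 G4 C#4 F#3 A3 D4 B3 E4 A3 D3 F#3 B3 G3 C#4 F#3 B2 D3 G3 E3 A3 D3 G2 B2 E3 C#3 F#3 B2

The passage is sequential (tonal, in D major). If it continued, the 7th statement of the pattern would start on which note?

Taking 6-note groups, the heads are A3, F#3, D3, B2, G2: the pattern moves down a 3rd.
Extending the heads down a 3rd: E2 → C#2.

C#2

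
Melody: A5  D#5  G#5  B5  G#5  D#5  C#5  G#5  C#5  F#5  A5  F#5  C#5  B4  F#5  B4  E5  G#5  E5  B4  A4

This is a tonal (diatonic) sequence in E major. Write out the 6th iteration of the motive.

The 7-note cells begin on A5, G#5, F#5 — each down a 2nd from the last.
Continuing the starts: E5 → D#5 → C#5.
From C#5 the diatonic shape gives C#5 F#4 B4 D#5 B4 F#4 E4.

C#5 F#4 B4 D#5 B4 F#4 E4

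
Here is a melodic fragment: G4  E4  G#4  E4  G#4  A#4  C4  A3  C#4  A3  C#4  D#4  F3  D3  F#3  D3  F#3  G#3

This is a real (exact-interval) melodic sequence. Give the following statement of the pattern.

With a 6-note motive the entries are G4, C4, F3, each down a 5th from the previous.
Statement 4 starts on Bb2 and keeps the same exact contour: Bb2 G2 B2 G2 B2 C#3.

Bb2 G2 B2 G2 B2 C#3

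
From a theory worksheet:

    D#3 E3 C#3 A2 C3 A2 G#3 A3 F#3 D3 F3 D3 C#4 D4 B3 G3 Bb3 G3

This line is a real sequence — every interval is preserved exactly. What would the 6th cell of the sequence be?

E5 F5 D5 Bb4 Db5 Bb4

The 6-note cells begin on D#3, G#3, C#4 — each up a 4th from the last.
Continuing the starts: F#4 → B4 → E5.
Statement 6 starts on E5 and keeps the same exact contour: E5 F5 D5 Bb4 Db5 Bb4.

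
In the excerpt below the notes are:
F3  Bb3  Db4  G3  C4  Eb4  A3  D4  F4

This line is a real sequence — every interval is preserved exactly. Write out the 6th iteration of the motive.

D#4 G#4 B4

Taking 3-note groups, the heads are F3, G3, A3: the pattern moves up a 2nd.
Continuing the starts: B3 → C#4 → D#4.
So cell 6 is D#4 G#4 B4.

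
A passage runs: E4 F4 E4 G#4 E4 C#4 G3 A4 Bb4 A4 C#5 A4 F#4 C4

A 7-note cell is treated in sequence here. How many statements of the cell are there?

14 notes in groups of 7 gives 14/7 = 2 statements.
Starts: E4, A4 — each up a 4th.

2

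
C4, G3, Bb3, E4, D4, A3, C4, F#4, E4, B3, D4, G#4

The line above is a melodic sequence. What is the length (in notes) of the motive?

4

There are 12 notes; a 4-note unit gives 3 cells:
C4 G3 Bb3 E4 | D4 A3 C4 F#4 | E4 B3 D4 G#4
Each cell is the previous one up a 2nd — so the unit is 4 notes.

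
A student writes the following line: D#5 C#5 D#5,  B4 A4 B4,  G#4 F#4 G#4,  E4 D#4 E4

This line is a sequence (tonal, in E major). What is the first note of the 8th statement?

D#3

Taking 3-note groups, the heads are D#5, B4, G#4, E4: the pattern moves down a 3rd.
Continuing: C#4 → A3 → F#3 → D#3. Statement 8 starts on D#3.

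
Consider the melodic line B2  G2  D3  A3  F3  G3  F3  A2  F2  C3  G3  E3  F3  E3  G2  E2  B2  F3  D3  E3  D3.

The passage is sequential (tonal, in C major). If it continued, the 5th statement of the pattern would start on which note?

E2

Unit = 7 notes; the statements start on B2, A2, G2, moving down a 2nd each time.
Extending the heads down a 2nd: F2 → E2.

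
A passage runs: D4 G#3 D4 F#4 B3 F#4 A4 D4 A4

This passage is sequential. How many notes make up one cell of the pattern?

3

Try groups of 3 (3 cells in 9 notes):
D4 G#3 D4 | F#4 B3 F#4 | A4 D4 A4
That's a consistent up a 3rd shift per cell, and no other grouping gives one.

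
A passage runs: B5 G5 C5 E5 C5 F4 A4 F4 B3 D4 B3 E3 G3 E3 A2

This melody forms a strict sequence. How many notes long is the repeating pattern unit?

Try groups of 3 (5 cells in 15 notes):
B5 G5 C5 | E5 C5 F4 | A4 F4 B3 | D4 B3 E3 | G3 E3 A2
Each cell is the previous one down a 5th — so the unit is 3 notes.

3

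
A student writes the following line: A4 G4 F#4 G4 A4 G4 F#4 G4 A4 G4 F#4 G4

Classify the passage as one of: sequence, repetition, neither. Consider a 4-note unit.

Each 4-note cell is identical (A4 G4 F#4 G4), restated at the same pitch.

repetition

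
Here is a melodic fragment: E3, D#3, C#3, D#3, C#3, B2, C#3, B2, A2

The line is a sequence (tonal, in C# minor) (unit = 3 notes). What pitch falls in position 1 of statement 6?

With 3-note cells, note 1 of each statement runs E3, D#3, C#3.
Extending down a 2nd: B2 → A2 → G#2.

G#2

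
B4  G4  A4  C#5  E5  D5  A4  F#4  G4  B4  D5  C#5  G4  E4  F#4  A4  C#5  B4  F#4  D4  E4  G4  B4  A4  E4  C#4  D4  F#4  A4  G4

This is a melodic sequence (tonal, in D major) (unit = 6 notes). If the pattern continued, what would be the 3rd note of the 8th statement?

A3

With 6-note cells, note 3 of each statement runs A4, G4, F#4, E4, D4.
Extending down a 2nd: C#4 → B3 → A3.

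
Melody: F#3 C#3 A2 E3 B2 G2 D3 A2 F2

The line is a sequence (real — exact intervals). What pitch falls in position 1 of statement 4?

With 3-note cells, note 1 of each statement runs F#3, E3, D3.
One more down a 2nd gives C3.

C3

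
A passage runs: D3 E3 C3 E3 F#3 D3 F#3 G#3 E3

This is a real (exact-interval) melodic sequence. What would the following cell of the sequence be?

Unit = 3 notes; the statements start on D3, E3, F#3, moving up a 2nd each time.
From G#3 the exact shape gives G#3 A#3 F#3.

G#3 A#3 F#3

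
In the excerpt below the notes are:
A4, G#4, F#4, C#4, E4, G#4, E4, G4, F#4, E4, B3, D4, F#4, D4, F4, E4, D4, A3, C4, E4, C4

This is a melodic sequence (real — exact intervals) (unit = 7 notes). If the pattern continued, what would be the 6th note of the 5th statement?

C4

Grouping in 7s, the 6th note of each cell is G#4, F#4, E4.
Carrying that down a 2nd forward: D4 → C4.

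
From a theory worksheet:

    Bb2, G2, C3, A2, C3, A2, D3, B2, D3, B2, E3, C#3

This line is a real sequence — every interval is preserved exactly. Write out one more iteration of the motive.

With a 4-note motive the entries are Bb2, C3, D3, each up a 2nd from the previous.
Statement 4 starts on E3 and keeps the same exact contour: E3 C#3 F#3 D#3.

E3 C#3 F#3 D#3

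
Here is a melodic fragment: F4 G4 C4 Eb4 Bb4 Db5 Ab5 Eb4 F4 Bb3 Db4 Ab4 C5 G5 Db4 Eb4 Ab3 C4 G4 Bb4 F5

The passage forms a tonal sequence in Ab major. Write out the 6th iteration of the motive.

Ab3 Bb3 Eb3 G3 Db4 F4 C5

With a 7-note motive the entries are F4, Eb4, Db4, each down a 2nd from the previous.
Extending down a 2nd: C4 → Bb3 → Ab3.
From Ab3 the diatonic shape gives Ab3 Bb3 Eb3 G3 Db4 F4 C5.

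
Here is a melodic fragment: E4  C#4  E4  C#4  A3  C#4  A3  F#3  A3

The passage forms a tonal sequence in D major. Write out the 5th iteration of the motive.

Taking 3-note groups, the heads are E4, C#4, A3: the pattern moves down a 3rd.
Carrying on: F#3 → D3.
So cell 5 is D3 B2 D3.

D3 B2 D3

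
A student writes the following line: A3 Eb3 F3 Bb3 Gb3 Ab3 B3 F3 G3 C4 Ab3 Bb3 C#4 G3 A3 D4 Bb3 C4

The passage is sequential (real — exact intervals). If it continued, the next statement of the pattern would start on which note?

D#4

Unit = 6 notes; the statements start on A3, B3, C#4, moving up a 2nd each time.
The next head, up a 2nd from C#4, is D#4.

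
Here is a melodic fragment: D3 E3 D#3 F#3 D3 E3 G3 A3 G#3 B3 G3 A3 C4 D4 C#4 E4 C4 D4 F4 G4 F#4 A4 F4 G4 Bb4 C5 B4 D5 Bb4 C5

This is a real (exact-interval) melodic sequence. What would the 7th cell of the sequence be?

Taking 6-note groups, the heads are D3, G3, C4, F4, Bb4: the pattern moves up a 4th.
Carrying on: Eb5 → Ab5.
Statement 7 starts on Ab5 and keeps the same exact contour: Ab5 Bb5 A5 C6 Ab5 Bb5.

Ab5 Bb5 A5 C6 Ab5 Bb5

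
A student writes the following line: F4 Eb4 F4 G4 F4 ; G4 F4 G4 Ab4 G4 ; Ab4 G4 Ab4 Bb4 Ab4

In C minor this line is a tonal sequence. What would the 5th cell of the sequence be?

Unit = 5 notes; the statements start on F4, G4, Ab4, moving up a 2nd each time.
Continuing the starts: Bb4 → C5.
So cell 5 is C5 Bb4 C5 D5 C5.

C5 Bb4 C5 D5 C5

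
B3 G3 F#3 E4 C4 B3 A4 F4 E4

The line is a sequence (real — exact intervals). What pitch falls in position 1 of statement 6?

The unit is 3 notes. Position-1 pitches of the 3 shown cells: B3, E4, A4.
Each moves up a 4th. Continuing: D5 → G5 → C6.

C6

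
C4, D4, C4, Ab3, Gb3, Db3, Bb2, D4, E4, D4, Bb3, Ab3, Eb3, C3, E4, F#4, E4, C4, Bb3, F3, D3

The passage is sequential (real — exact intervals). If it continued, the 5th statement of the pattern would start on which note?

G#4

Unit = 7 notes; the statements start on C4, D4, E4, moving up a 2nd each time.
Extending the heads up a 2nd: F#4 → G#4.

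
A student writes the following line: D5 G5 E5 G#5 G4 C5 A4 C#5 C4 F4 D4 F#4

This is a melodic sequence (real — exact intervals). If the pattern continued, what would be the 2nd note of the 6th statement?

With 4-note cells, note 2 of each statement runs G5, C5, F4.
Carrying that down a 5th forward: Bb3 → Eb3 → Ab2.

Ab2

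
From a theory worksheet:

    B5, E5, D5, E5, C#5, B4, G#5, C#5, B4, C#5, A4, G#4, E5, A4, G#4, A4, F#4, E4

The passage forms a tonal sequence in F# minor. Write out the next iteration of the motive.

C#5 F#4 E4 F#4 D4 C#4

The 6-note cells begin on B5, G#5, E5 — each down a 3rd from the last.
So cell 4 is C#5 F#4 E4 F#4 D4 C#4.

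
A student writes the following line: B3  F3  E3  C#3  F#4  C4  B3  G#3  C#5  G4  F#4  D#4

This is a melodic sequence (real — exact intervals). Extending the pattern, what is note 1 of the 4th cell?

G#5

Grouping in 4s, the 1st note of each cell is B3, F#4, C#5.
Each moves up a 5th; the next is G#5.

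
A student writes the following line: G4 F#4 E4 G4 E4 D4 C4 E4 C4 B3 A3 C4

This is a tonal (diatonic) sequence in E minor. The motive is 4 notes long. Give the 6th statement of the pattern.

Unit = 4 notes; the statements start on G4, E4, C4, moving down a 3rd each time.
Continuing the starts: A3 → F#3 → D3.
From D3 the diatonic shape gives D3 C3 B2 D3.

D3 C3 B2 D3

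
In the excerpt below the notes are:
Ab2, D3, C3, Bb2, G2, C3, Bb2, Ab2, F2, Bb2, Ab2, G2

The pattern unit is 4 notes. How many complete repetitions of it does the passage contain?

12 notes in groups of 4 gives 12/4 = 3 statements.
Starts: Ab2, G2, F2 — each down a 2nd.

3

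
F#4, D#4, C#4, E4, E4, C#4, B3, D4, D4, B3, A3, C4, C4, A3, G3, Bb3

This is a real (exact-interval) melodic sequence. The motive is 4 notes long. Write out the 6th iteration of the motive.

Ab3 F3 Eb3 Gb3

Taking 4-note groups, the heads are F#4, E4, D4, C4: the pattern moves down a 2nd.
Carrying on: Bb3 → Ab3.
From Ab3 the exact shape gives Ab3 F3 Eb3 Gb3.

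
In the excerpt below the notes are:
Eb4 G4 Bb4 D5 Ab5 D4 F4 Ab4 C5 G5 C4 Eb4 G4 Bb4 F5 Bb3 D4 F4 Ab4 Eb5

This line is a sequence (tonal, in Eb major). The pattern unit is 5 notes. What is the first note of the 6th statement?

The 5-note cells begin on Eb4, D4, C4, Bb3 — each down a 2nd from the last.
Extending the heads down a 2nd: Ab3 → G3.

G3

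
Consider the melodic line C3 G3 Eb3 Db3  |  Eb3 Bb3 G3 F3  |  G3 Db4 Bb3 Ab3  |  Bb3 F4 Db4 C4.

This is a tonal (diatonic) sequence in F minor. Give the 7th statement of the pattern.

With a 4-note motive the entries are C3, Eb3, G3, Bb3, each up a 3rd from the previous.
Continuing the starts: Db4 → F4 → Ab4.
So cell 7 is Ab4 Eb5 C5 Bb4.

Ab4 Eb5 C5 Bb4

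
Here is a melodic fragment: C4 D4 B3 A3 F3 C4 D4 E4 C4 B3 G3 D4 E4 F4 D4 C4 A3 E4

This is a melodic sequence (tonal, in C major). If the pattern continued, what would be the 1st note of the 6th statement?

With 6-note cells, note 1 of each statement runs C4, D4, E4.
Extending up a 2nd: F4 → G4 → A4.

A4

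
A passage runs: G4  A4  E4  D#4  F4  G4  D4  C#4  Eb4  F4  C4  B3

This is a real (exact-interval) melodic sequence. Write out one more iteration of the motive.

Unit = 4 notes; the statements start on G4, F4, Eb4, moving down a 2nd each time.
So cell 4 is Db4 Eb4 Bb3 A3.

Db4 Eb4 Bb3 A3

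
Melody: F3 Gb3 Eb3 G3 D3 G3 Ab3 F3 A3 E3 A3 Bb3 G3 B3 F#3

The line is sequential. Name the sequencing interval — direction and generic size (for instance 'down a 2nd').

up a 2nd

With a 5-note motive the entries are F3, G3, A3, each up a 2nd from the previous.
From F3 to G3: up a 2nd.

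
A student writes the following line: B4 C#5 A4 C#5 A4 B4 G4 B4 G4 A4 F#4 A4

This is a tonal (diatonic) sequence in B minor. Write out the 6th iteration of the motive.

The 4-note cells begin on B4, A4, G4 — each down a 2nd from the last.
Carrying on: F#4 → E4 → D4.
From D4 the diatonic shape gives D4 E4 C#4 E4.

D4 E4 C#4 E4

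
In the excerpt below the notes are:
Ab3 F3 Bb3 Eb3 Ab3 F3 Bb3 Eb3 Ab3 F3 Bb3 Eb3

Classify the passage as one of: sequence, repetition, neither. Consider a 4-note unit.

repetition

Each 4-note cell is identical (Ab3 F3 Bb3 Eb3), restated at the same pitch.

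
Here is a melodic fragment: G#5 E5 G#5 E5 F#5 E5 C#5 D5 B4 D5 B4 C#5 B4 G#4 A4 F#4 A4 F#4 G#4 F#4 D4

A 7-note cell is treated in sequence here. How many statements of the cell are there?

3

21 notes in groups of 7 gives 21/7 = 3 statements.
Starts: G#5, D5, A4 — each down a 4th.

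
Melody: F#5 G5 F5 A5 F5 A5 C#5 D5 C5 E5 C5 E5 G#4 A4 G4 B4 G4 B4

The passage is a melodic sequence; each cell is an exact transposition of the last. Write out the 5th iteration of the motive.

A#3 B3 A3 C#4 A3 C#4

Unit = 6 notes; the statements start on F#5, C#5, G#4, moving down a 4th each time.
Continuing the starts: D#4 → A#3.
From A#3 the exact shape gives A#3 B3 A3 C#4 A3 C#4.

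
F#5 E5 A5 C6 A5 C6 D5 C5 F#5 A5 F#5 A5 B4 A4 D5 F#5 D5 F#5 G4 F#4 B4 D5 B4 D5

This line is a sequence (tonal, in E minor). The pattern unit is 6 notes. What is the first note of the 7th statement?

A3

With a 6-note motive the entries are F#5, D5, B4, G4, each down a 3rd from the previous.
Extending the heads down a 3rd: E4 → C4 → A3.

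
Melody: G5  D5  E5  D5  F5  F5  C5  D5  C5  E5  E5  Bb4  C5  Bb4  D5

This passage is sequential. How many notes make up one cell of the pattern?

5

15 notes total. Splitting into 3 groups of 5:
G5 D5 E5 D5 F5 | F5 C5 D5 C5 E5 | E5 Bb4 C5 Bb4 D5
Each cell is the previous one down a 2nd — so the unit is 5 notes.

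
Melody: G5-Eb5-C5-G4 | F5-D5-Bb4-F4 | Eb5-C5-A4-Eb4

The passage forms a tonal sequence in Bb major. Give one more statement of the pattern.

Taking 4-note groups, the heads are G5, F5, Eb5: the pattern moves down a 2nd.
Statement 4 starts on D5 and keeps the same diatonic contour: D5 Bb4 G4 D4.

D5 Bb4 G4 D4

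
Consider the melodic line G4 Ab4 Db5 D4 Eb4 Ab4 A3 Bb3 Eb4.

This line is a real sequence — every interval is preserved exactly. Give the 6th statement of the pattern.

Taking 3-note groups, the heads are G4, D4, A3: the pattern moves down a 4th.
Carrying on: E3 → B2 → F#2.
So cell 6 is F#2 G2 C3.

F#2 G2 C3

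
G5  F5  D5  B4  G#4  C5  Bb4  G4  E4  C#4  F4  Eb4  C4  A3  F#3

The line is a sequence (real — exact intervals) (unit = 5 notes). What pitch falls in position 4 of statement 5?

G2

The unit is 5 notes. Position-4 pitches of the 3 shown cells: B4, E4, A3.
Extending down a 5th: D3 → G2.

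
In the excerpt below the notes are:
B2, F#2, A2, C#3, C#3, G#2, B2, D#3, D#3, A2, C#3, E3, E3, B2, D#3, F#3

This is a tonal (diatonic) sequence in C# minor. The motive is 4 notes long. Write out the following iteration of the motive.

Taking 4-note groups, the heads are B2, C#3, D#3, E3: the pattern moves up a 2nd.
Statement 5 starts on F#3 and keeps the same diatonic contour: F#3 C#3 E3 G#3.

F#3 C#3 E3 G#3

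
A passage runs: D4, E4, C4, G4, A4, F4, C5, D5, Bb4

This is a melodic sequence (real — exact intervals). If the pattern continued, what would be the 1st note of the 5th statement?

Bb5

Grouping in 3s, the 1st note of each cell is D4, G4, C5.
Carrying that up a 4th forward: F5 → Bb5.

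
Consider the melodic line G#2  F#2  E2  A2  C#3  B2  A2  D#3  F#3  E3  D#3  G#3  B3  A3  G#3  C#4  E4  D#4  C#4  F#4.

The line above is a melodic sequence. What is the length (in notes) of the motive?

4

20 notes total. Splitting into 5 groups of 4:
G#2 F#2 E2 A2 | C#3 B2 A2 D#3 | F#3 E3 D#3 G#3 | B3 A3 G#3 C#4 | E4 D#4 C#4 F#4
That's a consistent up a 4th shift per cell, and no other grouping gives one.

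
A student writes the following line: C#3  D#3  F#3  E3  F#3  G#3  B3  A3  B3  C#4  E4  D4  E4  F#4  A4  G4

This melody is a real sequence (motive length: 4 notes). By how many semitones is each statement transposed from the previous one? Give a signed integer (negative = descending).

Unit = 4 notes; the statements start on C#3, F#3, B3, E4, moving up a 4th each time.
C#3→F#3 is 54 − 49 = 5 semitones.

5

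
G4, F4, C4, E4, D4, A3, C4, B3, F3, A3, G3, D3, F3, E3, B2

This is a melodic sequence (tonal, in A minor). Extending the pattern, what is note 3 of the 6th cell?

With 3-note cells, note 3 of each statement runs C4, A3, F3, D3, B2.
From B2, down a 3rd gives G2.

G2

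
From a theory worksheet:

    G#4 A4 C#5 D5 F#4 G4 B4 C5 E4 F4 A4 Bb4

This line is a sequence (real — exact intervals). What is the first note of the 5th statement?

C4

With a 4-note motive the entries are G#4, F#4, E4, each down a 2nd from the previous.
Extending the heads down a 2nd: D4 → C4.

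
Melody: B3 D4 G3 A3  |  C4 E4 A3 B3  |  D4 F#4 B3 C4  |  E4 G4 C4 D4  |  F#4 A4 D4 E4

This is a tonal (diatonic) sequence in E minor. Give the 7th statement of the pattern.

A4 C5 F#4 G4

Taking 4-note groups, the heads are B3, C4, D4, E4, F#4: the pattern moves up a 2nd.
Carrying on: G4 → A4.
From A4 the diatonic shape gives A4 C5 F#4 G4.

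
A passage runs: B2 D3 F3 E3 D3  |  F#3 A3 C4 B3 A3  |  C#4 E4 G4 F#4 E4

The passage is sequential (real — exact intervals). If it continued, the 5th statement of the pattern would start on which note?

Unit = 5 notes; the statements start on B2, F#3, C#4, moving up a 5th each time.
Extending the heads up a 5th: G#4 → D#5.

D#5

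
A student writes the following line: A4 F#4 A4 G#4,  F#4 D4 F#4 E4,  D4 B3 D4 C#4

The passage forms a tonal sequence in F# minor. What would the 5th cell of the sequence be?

Unit = 4 notes; the statements start on A4, F#4, D4, moving down a 3rd each time.
Carrying on: B3 → G#3.
So cell 5 is G#3 E3 G#3 F#3.

G#3 E3 G#3 F#3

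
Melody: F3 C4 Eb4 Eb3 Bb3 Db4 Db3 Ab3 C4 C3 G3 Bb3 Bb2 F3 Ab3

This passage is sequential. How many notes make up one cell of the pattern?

There are 15 notes; a 3-note unit gives 5 cells:
F3 C4 Eb4 | Eb3 Bb3 Db4 | Db3 Ab3 C4 | C3 G3 Bb3 | Bb2 F3 Ab3
Each cell is the previous one down a 2nd — so the unit is 3 notes.

3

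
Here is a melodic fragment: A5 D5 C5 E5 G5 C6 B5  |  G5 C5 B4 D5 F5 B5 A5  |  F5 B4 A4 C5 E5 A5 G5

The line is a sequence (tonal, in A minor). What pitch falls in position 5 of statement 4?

D5

Grouping in 7s, the 5th note of each cell is G5, F5, E5.
Each moves down a 2nd; the next is D5.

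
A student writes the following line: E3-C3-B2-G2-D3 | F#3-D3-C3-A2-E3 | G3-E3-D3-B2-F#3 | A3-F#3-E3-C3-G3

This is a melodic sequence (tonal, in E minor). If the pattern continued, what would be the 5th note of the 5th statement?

A3

Grouping in 5s, the 5th note of each cell is D3, E3, F#3, G3.
One more up a 2nd gives A3.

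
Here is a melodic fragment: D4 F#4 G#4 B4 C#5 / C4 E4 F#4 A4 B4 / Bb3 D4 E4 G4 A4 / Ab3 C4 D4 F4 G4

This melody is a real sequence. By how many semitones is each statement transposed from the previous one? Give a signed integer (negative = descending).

-2

The 5-note cells begin on D4, C4, Bb3, Ab3 — each down a 2nd from the last.
D4→C4 is 60 − 62 = -2 semitones.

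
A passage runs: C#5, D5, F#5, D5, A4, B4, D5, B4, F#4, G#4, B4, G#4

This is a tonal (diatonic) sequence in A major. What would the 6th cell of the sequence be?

With a 4-note motive the entries are C#5, A4, F#4, each down a 3rd from the previous.
Extending down a 3rd: D4 → B3 → G#3.
From G#3 the diatonic shape gives G#3 A3 C#4 A3.

G#3 A3 C#4 A3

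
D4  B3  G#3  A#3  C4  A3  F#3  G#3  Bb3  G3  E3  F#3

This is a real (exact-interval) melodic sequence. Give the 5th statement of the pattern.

With a 4-note motive the entries are D4, C4, Bb3, each down a 2nd from the previous.
Extending down a 2nd: Ab3 → Gb3.
From Gb3 the exact shape gives Gb3 Eb3 C3 D3.

Gb3 Eb3 C3 D3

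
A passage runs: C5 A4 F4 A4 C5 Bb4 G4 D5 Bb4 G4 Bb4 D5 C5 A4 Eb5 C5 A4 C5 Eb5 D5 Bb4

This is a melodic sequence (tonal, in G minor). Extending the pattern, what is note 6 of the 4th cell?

Eb5

With 7-note cells, note 6 of each statement runs Bb4, C5, D5.
From D5, up a 2nd gives Eb5.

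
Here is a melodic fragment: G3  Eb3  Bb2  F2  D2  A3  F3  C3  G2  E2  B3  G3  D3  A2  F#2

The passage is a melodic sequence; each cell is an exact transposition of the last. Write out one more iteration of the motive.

With a 5-note motive the entries are G3, A3, B3, each up a 2nd from the previous.
So cell 4 is C#4 A3 E3 B2 G#2.

C#4 A3 E3 B2 G#2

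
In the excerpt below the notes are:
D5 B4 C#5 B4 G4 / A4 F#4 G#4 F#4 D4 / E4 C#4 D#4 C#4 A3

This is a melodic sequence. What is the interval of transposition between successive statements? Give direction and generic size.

The 5-note cells begin on D5, A4, E4 — each down a 4th from the last.
From D5 to A4: down a 4th.

down a 4th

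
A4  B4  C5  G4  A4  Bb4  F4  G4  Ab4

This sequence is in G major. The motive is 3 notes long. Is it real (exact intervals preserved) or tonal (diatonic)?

real

Each cell has the same semitone pattern (2, 1) — intervals are preserved exactly.
And Bb4 lies outside G major, so the sequence is real rather than tonal.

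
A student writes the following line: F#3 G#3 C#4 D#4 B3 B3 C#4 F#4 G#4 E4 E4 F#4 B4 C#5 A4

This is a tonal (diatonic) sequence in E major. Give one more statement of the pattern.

The 5-note cells begin on F#3, B3, E4 — each up a 4th from the last.
From A4 the diatonic shape gives A4 B4 E5 F#5 D#5.

A4 B4 E5 F#5 D#5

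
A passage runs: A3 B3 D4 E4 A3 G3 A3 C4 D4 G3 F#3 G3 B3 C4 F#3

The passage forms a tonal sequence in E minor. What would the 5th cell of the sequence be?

D3 E3 G3 A3 D3

Unit = 5 notes; the statements start on A3, G3, F#3, moving down a 2nd each time.
Extending down a 2nd: E3 → D3.
Statement 5 starts on D3 and keeps the same diatonic contour: D3 E3 G3 A3 D3.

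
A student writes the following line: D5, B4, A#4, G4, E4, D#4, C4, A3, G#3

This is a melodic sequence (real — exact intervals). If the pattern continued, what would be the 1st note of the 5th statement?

Bb2

The unit is 3 notes. Position-1 pitches of the 3 shown cells: D5, G4, C4.
Extending down a 5th: F3 → Bb2.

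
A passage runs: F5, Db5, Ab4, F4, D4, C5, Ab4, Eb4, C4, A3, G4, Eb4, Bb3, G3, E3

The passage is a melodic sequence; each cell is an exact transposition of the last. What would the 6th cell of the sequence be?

E3 C3 G2 E2 C#2

Unit = 5 notes; the statements start on F5, C5, G4, moving down a 4th each time.
Carrying on: D4 → A3 → E3.
From E3 the exact shape gives E3 C3 G2 E2 C#2.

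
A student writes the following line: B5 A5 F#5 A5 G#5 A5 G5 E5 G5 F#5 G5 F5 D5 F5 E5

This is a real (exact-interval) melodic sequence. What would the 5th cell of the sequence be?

Eb5 Db5 Bb4 Db5 C5

Unit = 5 notes; the statements start on B5, A5, G5, moving down a 2nd each time.
Carrying on: F5 → Eb5.
From Eb5 the exact shape gives Eb5 Db5 Bb4 Db5 C5.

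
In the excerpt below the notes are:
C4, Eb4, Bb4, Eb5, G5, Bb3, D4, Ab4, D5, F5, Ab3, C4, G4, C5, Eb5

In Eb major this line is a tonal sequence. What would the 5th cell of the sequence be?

F3 Ab3 Eb4 Ab4 C5

The 5-note cells begin on C4, Bb3, Ab3 — each down a 2nd from the last.
Extending down a 2nd: G3 → F3.
So cell 5 is F3 Ab3 Eb4 Ab4 C5.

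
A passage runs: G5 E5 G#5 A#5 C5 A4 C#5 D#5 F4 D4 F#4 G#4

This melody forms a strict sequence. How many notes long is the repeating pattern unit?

12 notes total. Splitting into 3 groups of 4:
G5 E5 G#5 A#5 | C5 A4 C#5 D#5 | F4 D4 F#4 G#4
That's a consistent down a 5th shift per cell, and no other grouping gives one.

4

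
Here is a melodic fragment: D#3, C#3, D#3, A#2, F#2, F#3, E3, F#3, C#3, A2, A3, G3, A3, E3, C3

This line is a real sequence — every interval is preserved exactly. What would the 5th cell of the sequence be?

The 5-note cells begin on D#3, F#3, A3 — each up a 3rd from the last.
Extending up a 3rd: C4 → Eb4.
So cell 5 is Eb4 Db4 Eb4 Bb3 Gb3.

Eb4 Db4 Eb4 Bb3 Gb3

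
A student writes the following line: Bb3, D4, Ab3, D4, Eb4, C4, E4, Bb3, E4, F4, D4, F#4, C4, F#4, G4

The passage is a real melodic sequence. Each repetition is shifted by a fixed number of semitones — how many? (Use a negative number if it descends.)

2

The 5-note cells begin on Bb3, C4, D4 — each up a 2nd from the last.
Bb3→C4 is 60 − 58 = 2 semitones.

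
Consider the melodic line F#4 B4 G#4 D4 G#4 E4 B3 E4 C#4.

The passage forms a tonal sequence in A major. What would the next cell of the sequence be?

G#3 C#4 A3

With a 3-note motive the entries are F#4, D4, B3, each down a 3rd from the previous.
Statement 4 starts on G#3 and keeps the same diatonic contour: G#3 C#4 A3.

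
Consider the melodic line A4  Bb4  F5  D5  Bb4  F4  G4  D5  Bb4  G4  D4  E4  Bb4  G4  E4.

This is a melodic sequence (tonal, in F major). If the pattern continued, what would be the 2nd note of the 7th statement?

D3

Grouping in 5s, the 2nd note of each cell is Bb4, G4, E4.
Extending down a 3rd: C4 → A3 → F3 → D3.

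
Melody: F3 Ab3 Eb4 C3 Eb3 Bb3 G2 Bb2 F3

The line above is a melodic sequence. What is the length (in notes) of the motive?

3

Try groups of 3 (3 cells in 9 notes):
F3 Ab3 Eb4 | C3 Eb3 Bb3 | G2 Bb2 F3
That's a consistent down a 4th shift per cell, and no other grouping gives one.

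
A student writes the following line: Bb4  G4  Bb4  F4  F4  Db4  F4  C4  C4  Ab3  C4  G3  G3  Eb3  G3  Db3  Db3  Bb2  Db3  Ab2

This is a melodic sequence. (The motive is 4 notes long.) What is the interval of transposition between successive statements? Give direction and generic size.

down a 4th

Unit = 4 notes; the statements start on Bb4, F4, C4, G3, Db3, moving down a 4th each time.
Bb4 to F4 is down a 4th.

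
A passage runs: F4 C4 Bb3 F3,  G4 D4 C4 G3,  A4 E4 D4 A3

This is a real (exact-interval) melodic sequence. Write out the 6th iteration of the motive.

D#5 A#4 G#4 D#4

Taking 4-note groups, the heads are F4, G4, A4: the pattern moves up a 2nd.
Continuing the starts: B4 → C#5 → D#5.
So cell 6 is D#5 A#4 G#4 D#4.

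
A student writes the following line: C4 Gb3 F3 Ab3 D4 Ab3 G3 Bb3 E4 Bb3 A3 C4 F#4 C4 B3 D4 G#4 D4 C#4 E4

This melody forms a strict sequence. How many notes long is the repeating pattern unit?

There are 20 notes; a 4-note unit gives 5 cells:
C4 Gb3 F3 Ab3 | D4 Ab3 G3 Bb3 | E4 Bb3 A3 C4 | F#4 C4 B3 D4 | G#4 D4 C#4 E4
That's a consistent up a 2nd shift per cell, and no other grouping gives one.

4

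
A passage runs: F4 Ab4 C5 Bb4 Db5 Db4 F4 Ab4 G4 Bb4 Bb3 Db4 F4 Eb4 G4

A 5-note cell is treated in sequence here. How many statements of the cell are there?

3

15 notes in groups of 5 gives 15/5 = 3 statements.
Starts: F4, Db4, Bb3 — each down a 3rd.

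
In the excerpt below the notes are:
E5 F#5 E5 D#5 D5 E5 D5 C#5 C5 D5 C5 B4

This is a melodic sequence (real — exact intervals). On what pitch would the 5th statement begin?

Ab4

Unit = 4 notes; the statements start on E5, D5, C5, moving down a 2nd each time.
Extending the heads down a 2nd: Bb4 → Ab4.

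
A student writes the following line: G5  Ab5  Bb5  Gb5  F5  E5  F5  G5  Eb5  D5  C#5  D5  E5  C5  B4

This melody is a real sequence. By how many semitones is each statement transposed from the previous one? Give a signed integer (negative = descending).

-3

The 5-note cells begin on G5, E5, C#5 — each down a 3rd from the last.
G5→E5 is 76 − 79 = -3 semitones.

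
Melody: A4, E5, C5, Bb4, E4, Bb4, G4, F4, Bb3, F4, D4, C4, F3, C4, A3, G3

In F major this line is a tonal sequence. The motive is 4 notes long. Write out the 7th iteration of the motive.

D2 A2 F2 E2

The 4-note cells begin on A4, E4, Bb3, F3 — each down a 4th from the last.
Extending down a 4th: C3 → G2 → D2.
From D2 the diatonic shape gives D2 A2 F2 E2.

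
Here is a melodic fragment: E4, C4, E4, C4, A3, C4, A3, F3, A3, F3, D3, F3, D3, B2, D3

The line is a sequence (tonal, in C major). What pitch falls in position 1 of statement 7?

With 3-note cells, note 1 of each statement runs E4, C4, A3, F3, D3.
Extending down a 3rd: B2 → G2.

G2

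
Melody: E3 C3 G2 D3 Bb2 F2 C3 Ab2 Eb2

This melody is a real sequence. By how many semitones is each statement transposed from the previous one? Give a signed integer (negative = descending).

-2

Unit = 3 notes; the statements start on E3, D3, C3, moving down a 2nd each time.
Counting half-steps from E3 to D3: -2.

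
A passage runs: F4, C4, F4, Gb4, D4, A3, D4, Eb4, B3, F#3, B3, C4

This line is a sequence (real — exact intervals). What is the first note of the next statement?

Unit = 4 notes; the statements start on F4, D4, B3, moving down a 3rd each time.
The next head, down a 3rd from B3, is G#3.

G#3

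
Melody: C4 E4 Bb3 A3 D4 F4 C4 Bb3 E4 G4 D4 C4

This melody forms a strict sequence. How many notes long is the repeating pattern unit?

12 notes total. Splitting into 3 groups of 4:
C4 E4 Bb3 A3 | D4 F4 C4 Bb3 | E4 G4 D4 C4
That's a consistent up a 2nd shift per cell, and no other grouping gives one.

4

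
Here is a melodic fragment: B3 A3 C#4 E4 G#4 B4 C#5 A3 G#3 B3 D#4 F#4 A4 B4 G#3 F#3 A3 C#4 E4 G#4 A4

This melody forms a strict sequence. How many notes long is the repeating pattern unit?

7

Try groups of 7 (3 cells in 21 notes):
B3 A3 C#4 E4 G#4 B4 C#5 | A3 G#3 B3 D#4 F#4 A4 B4 | G#3 F#3 A3 C#4 E4 G#4 A4
Each cell is the previous one down a 2nd — so the unit is 7 notes.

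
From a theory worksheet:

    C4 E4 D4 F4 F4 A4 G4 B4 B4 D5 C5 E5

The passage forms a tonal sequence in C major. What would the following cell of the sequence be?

With a 4-note motive the entries are C4, F4, B4, each up a 4th from the previous.
Statement 4 starts on E5 and keeps the same diatonic contour: E5 G5 F5 A5.

E5 G5 F5 A5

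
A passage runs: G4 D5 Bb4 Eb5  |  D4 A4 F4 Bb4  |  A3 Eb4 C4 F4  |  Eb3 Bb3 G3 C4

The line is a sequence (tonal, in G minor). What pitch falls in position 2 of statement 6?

C3

Grouping in 4s, the 2nd note of each cell is D5, A4, Eb4, Bb3.
Each moves down a 4th. Continuing: F3 → C3.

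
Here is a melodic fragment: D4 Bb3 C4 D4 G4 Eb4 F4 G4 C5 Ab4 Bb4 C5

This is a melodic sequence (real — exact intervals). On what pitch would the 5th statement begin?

Bb5

Unit = 4 notes; the statements start on D4, G4, C5, moving up a 4th each time.
Continuing: F5 → Bb5. Statement 5 starts on Bb5.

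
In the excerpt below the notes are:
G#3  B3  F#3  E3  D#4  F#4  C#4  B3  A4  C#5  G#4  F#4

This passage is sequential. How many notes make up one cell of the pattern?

4

12 notes total. Splitting into 3 groups of 4:
G#3 B3 F#3 E3 | D#4 F#4 C#4 B3 | A4 C#5 G#4 F#4
That's a consistent up a 5th shift per cell, and no other grouping gives one.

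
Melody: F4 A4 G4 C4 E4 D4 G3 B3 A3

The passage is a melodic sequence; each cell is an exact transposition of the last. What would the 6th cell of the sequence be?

With a 3-note motive the entries are F4, C4, G3, each down a 4th from the previous.
Continuing the starts: D3 → A2 → E2.
Statement 6 starts on E2 and keeps the same exact contour: E2 G#2 F#2.

E2 G#2 F#2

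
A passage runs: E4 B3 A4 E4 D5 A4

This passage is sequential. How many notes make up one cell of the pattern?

There are 6 notes; a 2-note unit gives 3 cells:
E4 B3 | A4 E4 | D5 A4
Every group is a transposition up a 4th of the one before; no shorter unit works.

2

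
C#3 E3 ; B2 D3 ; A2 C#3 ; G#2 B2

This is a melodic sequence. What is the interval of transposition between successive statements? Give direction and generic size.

down a 2nd

The 2-note cells begin on C#3, B2, A2, G#2 — each down a 2nd from the last.
C#3 to B2 is down a 2nd.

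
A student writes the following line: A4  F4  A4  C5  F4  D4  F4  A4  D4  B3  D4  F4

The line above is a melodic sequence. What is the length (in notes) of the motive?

4

Try groups of 4 (3 cells in 12 notes):
A4 F4 A4 C5 | F4 D4 F4 A4 | D4 B3 D4 F4
That's a consistent down a 3rd shift per cell, and no other grouping gives one.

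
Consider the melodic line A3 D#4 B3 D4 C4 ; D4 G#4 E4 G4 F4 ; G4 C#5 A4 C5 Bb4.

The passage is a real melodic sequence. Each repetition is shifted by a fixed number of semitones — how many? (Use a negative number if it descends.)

Taking 5-note groups, the heads are A3, D4, G4: the pattern moves up a 4th.
A3→D4 is 62 − 57 = 5 semitones.

5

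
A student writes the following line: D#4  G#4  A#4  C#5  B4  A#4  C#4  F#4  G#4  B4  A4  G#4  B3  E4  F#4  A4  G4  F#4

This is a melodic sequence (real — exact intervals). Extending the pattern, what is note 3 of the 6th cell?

C4

Grouping in 6s, the 3rd note of each cell is A#4, G#4, F#4.
Carrying that down a 2nd forward: E4 → D4 → C4.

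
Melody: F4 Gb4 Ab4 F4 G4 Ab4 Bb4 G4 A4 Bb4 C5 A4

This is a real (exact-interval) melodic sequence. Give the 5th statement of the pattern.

Taking 4-note groups, the heads are F4, G4, A4: the pattern moves up a 2nd.
Continuing the starts: B4 → C#5.
Statement 5 starts on C#5 and keeps the same exact contour: C#5 D5 E5 C#5.

C#5 D5 E5 C#5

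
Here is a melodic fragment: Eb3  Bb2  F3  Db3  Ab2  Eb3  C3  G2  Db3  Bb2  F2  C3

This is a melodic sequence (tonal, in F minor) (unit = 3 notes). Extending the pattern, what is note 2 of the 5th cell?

Eb2

The unit is 3 notes. Position-2 pitches of the 4 shown cells: Bb2, Ab2, G2, F2.
One more down a 2nd gives Eb2.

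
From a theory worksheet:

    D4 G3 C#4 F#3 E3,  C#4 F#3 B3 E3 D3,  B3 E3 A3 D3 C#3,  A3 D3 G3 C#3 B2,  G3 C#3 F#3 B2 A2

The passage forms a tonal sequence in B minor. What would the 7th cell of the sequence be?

Taking 5-note groups, the heads are D4, C#4, B3, A3, G3: the pattern moves down a 2nd.
Extending down a 2nd: F#3 → E3.
Statement 7 starts on E3 and keeps the same diatonic contour: E3 A2 D3 G2 F#2.

E3 A2 D3 G2 F#2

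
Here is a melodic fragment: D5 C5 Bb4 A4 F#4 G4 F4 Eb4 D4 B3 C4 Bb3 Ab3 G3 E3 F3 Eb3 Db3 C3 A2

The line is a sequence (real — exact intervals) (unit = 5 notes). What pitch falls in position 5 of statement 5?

With 5-note cells, note 5 of each statement runs F#4, B3, E3, A2.
From A2, down a 5th gives D2.

D2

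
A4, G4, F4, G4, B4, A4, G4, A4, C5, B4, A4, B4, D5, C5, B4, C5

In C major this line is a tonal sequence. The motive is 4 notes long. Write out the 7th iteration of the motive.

Taking 4-note groups, the heads are A4, B4, C5, D5: the pattern moves up a 2nd.
Carrying on: E5 → F5 → G5.
So cell 7 is G5 F5 E5 F5.

G5 F5 E5 F5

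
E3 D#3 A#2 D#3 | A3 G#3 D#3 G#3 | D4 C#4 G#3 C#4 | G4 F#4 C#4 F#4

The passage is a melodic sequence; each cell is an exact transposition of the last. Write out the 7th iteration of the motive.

With a 4-note motive the entries are E3, A3, D4, G4, each up a 4th from the previous.
Continuing the starts: C5 → F5 → Bb5.
From Bb5 the exact shape gives Bb5 A5 E5 A5.

Bb5 A5 E5 A5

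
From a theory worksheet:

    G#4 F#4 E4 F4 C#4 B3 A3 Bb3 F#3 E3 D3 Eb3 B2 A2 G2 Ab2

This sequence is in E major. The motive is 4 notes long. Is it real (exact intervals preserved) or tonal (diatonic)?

real

Each cell has the same semitone pattern (-2, -2, 1) — intervals are preserved exactly.
And F4 lies outside E major, so the sequence is real rather than tonal.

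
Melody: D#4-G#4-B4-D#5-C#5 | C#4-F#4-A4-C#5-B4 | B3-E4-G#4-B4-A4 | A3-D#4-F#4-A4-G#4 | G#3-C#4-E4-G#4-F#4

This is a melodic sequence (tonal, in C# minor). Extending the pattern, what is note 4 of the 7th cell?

E4

The unit is 5 notes. Position-4 pitches of the 5 shown cells: D#5, C#5, B4, A4, G#4.
Extending down a 2nd: F#4 → E4.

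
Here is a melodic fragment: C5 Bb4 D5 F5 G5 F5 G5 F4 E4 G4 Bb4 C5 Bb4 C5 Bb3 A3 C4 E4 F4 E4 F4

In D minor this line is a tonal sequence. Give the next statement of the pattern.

E3 D3 F3 A3 Bb3 A3 Bb3

Taking 7-note groups, the heads are C5, F4, Bb3: the pattern moves down a 5th.
So cell 4 is E3 D3 F3 A3 Bb3 A3 Bb3.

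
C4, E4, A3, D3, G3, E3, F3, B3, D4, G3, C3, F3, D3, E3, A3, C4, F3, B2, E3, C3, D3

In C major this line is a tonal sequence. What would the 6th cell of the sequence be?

E3 G3 C3 F2 B2 G2 A2

Unit = 7 notes; the statements start on C4, B3, A3, moving down a 2nd each time.
Carrying on: G3 → F3 → E3.
From E3 the diatonic shape gives E3 G3 C3 F2 B2 G2 A2.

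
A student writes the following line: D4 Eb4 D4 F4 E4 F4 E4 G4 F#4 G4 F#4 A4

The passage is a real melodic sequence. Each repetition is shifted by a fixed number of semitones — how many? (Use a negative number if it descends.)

With a 4-note motive the entries are D4, E4, F#4, each up a 2nd from the previous.
Counting half-steps from D4 to E4: 2.

2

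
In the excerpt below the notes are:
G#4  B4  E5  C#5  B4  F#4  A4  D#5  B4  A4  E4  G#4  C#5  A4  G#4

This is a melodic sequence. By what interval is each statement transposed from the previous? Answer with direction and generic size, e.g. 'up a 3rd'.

Unit = 5 notes; the statements start on G#4, F#4, E4, moving down a 2nd each time.
From G#4 to F#4: down a 2nd.

down a 2nd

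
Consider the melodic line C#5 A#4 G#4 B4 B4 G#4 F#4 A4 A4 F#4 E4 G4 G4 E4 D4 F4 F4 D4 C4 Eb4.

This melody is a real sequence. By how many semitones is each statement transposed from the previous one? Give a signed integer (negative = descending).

-2

The 4-note cells begin on C#5, B4, A4, G4, F4 — each down a 2nd from the last.
C#5→B4 is 71 − 73 = -2 semitones.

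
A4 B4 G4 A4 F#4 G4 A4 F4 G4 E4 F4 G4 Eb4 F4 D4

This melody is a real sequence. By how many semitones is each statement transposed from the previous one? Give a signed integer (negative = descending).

With a 5-note motive the entries are A4, G4, F4, each down a 2nd from the previous.
A4 to G4 spans -2 semitones.

-2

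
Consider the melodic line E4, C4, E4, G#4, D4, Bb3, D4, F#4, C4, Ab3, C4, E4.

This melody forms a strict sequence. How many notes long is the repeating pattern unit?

12 notes total. Splitting into 3 groups of 4:
E4 C4 E4 G#4 | D4 Bb3 D4 F#4 | C4 Ab3 C4 E4
Every group is a transposition down a 2nd of the one before; no shorter unit works.

4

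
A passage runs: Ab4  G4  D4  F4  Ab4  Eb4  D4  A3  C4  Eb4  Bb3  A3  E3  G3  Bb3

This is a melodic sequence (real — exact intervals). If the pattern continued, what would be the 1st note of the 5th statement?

C3

With 5-note cells, note 1 of each statement runs Ab4, Eb4, Bb3.
Extending down a 4th: F3 → C3.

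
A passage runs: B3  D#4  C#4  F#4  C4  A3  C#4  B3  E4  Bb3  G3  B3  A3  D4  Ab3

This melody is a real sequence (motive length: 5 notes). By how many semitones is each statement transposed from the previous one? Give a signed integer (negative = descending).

-2

Taking 5-note groups, the heads are B3, A3, G3: the pattern moves down a 2nd.
B3 to A3 spans -2 semitones.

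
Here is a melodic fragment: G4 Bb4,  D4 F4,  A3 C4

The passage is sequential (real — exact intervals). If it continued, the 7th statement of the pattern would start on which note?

C#2

With a 2-note motive the entries are G4, D4, A3, each down a 4th from the previous.
Continuing: E3 → B2 → F#2 → C#2. Statement 7 starts on C#2.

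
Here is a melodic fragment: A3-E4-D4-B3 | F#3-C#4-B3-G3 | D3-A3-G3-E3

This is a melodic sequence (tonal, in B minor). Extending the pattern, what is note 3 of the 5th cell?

C#3

The unit is 4 notes. Position-3 pitches of the 3 shown cells: D4, B3, G3.
Extending down a 3rd: E3 → C#3.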